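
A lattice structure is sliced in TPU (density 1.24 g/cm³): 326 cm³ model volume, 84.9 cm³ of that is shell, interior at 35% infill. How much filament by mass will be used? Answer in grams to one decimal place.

209.9 g

Infill region = 326 − 84.9, so 241.1 cm³.
Deposited infill = 0.35 × 241.1, so 84.385 cm³.
Total printed volume = 84.9 + 84.385 = 169.285 cm³.
Mass = 169.285 × 1.24 = 209.9134 g.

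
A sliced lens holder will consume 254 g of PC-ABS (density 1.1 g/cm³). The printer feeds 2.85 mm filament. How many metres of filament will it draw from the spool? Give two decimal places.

Volume = 254 g / 1.1 g·cm⁻³ = 230.9091 cm³ = 230909.1 mm³.
Filament cross-section = π × (2.85/2)² = 6.3794 mm².
L = V/A = 230909.1/6.3794 = 36196.05 mm → 36.20 m.

36.20 m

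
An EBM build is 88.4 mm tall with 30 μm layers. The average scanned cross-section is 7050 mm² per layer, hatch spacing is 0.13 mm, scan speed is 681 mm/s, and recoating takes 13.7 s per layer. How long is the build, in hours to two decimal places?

Number of layers: 88.4 / 0.03 → 2947 (rounded up).
Scan path per layer: 7050 / 0.13 → 54230.8 mm.
Beam time per layer = 54230.8 / 681 = 79.6341 s.
Time per layer: 79.6341 + 13.7 → 93.3341 s.
Total: 2947 × 93.3341 s = 275055.5927 s → 76.40 hours.

76.40 hours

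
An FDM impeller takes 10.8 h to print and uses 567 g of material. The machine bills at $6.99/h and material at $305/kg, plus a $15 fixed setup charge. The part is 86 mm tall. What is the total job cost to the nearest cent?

Machine-time cost = 6.99 × 10.8, so $75.492.
Material cost: 305 × 567/1000 → $172.935.
Total = 75.492 + 172.935 + 15 = 263.427 ≈ $263.43.

$263.43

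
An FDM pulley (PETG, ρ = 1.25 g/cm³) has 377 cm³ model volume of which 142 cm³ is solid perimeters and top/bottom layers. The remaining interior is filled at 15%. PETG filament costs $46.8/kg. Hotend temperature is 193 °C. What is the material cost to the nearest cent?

$10.37

Volume inside the shell = 377 − 142 = 235 cm³.
Infill deposited: 0.15 × 235 → 35.25 cm³.
Total extruded = 142 + 35.25 = 177.25 cm³.
Mass: 177.25 × 1.25 → 221.5625 g.
At $46.8/kg: 221.5625/1000 × 46.8 = $10.37.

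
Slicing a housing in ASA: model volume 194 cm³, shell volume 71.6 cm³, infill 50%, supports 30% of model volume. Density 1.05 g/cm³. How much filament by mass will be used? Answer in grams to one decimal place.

Interior volume = 194 − 71.6 = 122.4 cm³.
Infill volume = 0.50 × 122.4, so 61.2 cm³.
Support = 0.30 × 194 = 58.2 cm³.
Deposited volume = 71.6 + 61.2 + 58.2 = 191 cm³.
Mass = 191 × 1.05 = 200.55 g.

200.6 g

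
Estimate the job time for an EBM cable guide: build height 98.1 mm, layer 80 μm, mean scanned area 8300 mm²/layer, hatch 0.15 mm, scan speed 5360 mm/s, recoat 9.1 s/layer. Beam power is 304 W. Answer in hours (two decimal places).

6.62 hours

Number of layers: 98.1 / 0.08 → 1227 (rounded up).
Scan path per layer: 8300 / 0.15 → 55333.3 mm.
Scan time per layer = 55333.3 / 5360, so 10.3234 s.
Time per layer: 10.3234 + 9.1 → 19.4234 s.
Build time = 1227 × 19.4234 = 23832.5118 s = 6.62 hours.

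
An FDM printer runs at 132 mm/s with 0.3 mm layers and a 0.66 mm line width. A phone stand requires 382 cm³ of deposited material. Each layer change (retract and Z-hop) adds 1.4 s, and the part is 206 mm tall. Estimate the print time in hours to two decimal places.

Extrusion cross-section = 0.3 × 0.66, so 0.198 mm².
Total extruded path = 382000/0.198 = 1929292.9 mm.
Time extruding = 1929292.9 / 132, so 14615.9 s.
Number of layers: 206 / 0.3 → 687 (rounded up).
Z-hop total = 687 × 1.4, so 961.8 s.
Total = 14615.9 + 961.8 = 15577.7 s = 4.33 hours.

4.33 hours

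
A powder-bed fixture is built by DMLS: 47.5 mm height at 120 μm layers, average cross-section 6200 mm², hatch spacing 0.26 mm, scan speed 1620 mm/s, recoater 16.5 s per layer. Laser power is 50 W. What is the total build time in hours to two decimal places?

Number of layers: 47.5 / 0.12 → 396 (rounded up).
Per-layer scan distance: 6200 / 0.26 → 23846.2 mm.
Laser time per layer = 23846.2 / 1620 = 14.7199 s.
Layer cycle = 14.7199 + 16.5, so 31.2199 s.
Build time = 396 × 31.2199 = 12363.0804 s = 3.43 hours.

3.43 hours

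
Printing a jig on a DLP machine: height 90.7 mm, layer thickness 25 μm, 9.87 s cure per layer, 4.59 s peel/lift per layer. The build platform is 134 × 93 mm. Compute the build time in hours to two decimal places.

14.57 hours

Layers = ⌈90.7/0.025⌉ = 3628.
Each layer takes = 9.87 + 4.59, so 14.46 s.
Build time: 3628 × 14.46 s = 52460.88 s, i.e. 14.57 hours.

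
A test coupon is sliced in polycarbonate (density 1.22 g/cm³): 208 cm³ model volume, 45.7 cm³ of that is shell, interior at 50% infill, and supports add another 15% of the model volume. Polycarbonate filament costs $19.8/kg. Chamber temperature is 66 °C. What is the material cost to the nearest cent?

$3.82

Infill region: 208 − 45.7 → 162.3 cm³.
Infill volume = 0.50 × 162.3 = 81.15 cm³.
Support = 0.15 × 208, so 31.2 cm³.
Total extruded: 45.7 + 81.15 + 31.2 → 158.05 cm³.
Mass = 158.05 × 1.22, so 192.821 g.
Cost = 192.821 g / 1000 × $19.8/kg = $3.82.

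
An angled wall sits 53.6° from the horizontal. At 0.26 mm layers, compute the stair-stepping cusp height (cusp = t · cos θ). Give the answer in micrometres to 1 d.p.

h_c = t·cos θ = 0.26 × 0.5934 = 0.154284 mm (154.3 μm).

154.3 μm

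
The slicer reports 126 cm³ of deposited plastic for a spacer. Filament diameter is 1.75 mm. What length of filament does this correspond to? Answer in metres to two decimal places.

52.38 m

Cross-section of 1.75 mm filament: π·(1.75/2)² = 2.4053 mm².
Length = 126 cm³ / 2.4053 mm² = 126000 / 2.4053 = 52384.32 mm = 52.38 m.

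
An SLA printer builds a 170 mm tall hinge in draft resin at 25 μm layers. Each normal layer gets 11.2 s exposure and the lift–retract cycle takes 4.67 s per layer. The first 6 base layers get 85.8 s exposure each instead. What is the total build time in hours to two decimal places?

30.10 hours

Layer count = ceil(170 / 0.025) = 6800.
Bottom layers = 6 × (85.8 + 4.67) = 542.82 s.
Regular layers = 6794 × (11.2 + 4.67) = 107820.78 s.
Sum: 542.82 + 107820.78 = 108363.6 s → 30.10 hours.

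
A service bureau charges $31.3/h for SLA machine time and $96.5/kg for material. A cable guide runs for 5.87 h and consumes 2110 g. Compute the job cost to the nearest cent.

Machine cost = 31.3 × 5.87 = $183.731.
Material cost = 96.5 × 2110/1000, so $203.615.
Job cost: 183.731 + 203.615 = 387.346 ≈ $387.35.

$387.35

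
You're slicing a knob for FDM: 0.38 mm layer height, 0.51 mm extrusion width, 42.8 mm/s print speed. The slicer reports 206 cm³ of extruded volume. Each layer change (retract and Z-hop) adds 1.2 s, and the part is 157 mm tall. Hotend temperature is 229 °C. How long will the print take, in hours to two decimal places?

7.04 hours

Extrusion cross-section: 0.38 × 0.51 → 0.1938 mm².
Path length: 206000 mm³ / 0.1938 mm² → 1062951.5 mm.
Extrusion time = 1062951.5 / 42.8 = 24835.3 s.
Layer count = ceil(157 / 0.38) = 414.
Layer-change overhead = 414 × 1.2 = 496.8 s.
Total = 24835.3 + 496.8 = 25332.1 s = 7.04 hours.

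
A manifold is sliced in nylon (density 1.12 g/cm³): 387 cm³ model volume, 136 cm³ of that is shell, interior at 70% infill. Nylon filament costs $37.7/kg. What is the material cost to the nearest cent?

$13.16

Volume inside the shell: 387 − 136 → 251 cm³.
Infill deposited = 0.70 × 251 = 175.7 cm³.
Total extruded = 136 + 175.7, so 311.7 cm³.
Mass: 311.7 × 1.12 → 349.104 g.
Cost = 349.104 g / 1000 × $37.7/kg = $13.16.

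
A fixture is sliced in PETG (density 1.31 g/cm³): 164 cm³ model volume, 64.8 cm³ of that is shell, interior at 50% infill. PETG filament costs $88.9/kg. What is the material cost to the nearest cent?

$13.32

Infill region: 164 − 64.8 → 99.2 cm³.
Infill volume = 0.50 × 99.2, so 49.6 cm³.
Deposited volume = 64.8 + 49.6, so 114.4 cm³.
Mass: 114.4 × 1.31 → 149.864 g.
At $88.9/kg: 149.864/1000 × 88.9 = $13.32.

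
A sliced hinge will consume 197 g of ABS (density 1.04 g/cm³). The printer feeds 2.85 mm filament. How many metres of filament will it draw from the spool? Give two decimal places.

Volume = 197 g / 1.04 g·cm⁻³ = 189.4231 cm³ = 189423.1 mm³.
A = π r² = π × 1.425² = 6.3794 mm².
L = V/A = 189423.1/6.3794 = 29692.93 mm → 29.69 m.

29.69 m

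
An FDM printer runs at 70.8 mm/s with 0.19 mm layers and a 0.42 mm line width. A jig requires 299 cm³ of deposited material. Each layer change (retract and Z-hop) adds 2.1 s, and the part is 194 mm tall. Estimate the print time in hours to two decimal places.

Bead cross-section = 0.19 × 0.42 = 0.0798 mm².
Total extruded path = 299000/0.0798 = 3746867.2 mm.
Print-move time: 3746867.2 / 70.8 → 52921.9 s.
Layer count = ceil(194 / 0.19) = 1022.
Layer-change overhead = 1022 × 2.1, so 2146.2 s.
Altogether 52921.9 + 2146.2 = 55068.1 s, i.e. 15.30 hours.

15.30 hours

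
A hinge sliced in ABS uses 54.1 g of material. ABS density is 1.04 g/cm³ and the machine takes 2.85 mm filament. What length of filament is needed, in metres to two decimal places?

Volume = 54.1 g / 1.04 g·cm⁻³ = 52.0192 cm³ = 52019.2 mm³.
Cross-section of 2.85 mm filament: π·(2.85/2)² = 6.3794 mm².
Length = 52019.2 / 6.3794 = 8154.25 mm = 8.15 m.

8.15 m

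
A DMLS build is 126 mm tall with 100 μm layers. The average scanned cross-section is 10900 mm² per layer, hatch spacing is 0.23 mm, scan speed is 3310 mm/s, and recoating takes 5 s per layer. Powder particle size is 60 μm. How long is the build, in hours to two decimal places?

Layers = ⌈126/0.1⌉ = 1260.
Per-layer scan distance = 10900 / 0.23, so 47391.3 mm.
Scan time per layer: 47391.3 / 3310 → 14.3176 s.
Time per layer: 14.3176 + 5 → 19.3176 s.
Build time = 1260 × 19.3176 = 24340.176 s = 6.76 hours.

6.76 hours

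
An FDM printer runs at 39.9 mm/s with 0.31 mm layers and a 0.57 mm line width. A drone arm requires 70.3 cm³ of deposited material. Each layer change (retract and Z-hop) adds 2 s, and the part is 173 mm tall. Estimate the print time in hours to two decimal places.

3.08 hours

Bead cross-section = 0.31 × 0.57 = 0.1767 mm².
Toolpath length = 70.3 cm³ / 0.1767 mm² = 70300 / 0.1767 = 397849.5 mm.
Time extruding = 397849.5 / 39.9, so 9971.2 s.
Layers = ⌈173/0.31⌉ = 559.
Z-hop total: 559 × 2 → 1118 s.
Total = 9971.2 + 1118 = 11089.2 s = 3.08 hours.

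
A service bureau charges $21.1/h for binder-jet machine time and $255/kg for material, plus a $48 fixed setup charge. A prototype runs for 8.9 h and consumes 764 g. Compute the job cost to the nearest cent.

$430.61

Machine-time cost = 21.1 × 8.9, so $187.79.
Feedstock cost: 255 × 764/1000 → $194.82.
Total = 187.79 + 194.82 + 48 = $430.61.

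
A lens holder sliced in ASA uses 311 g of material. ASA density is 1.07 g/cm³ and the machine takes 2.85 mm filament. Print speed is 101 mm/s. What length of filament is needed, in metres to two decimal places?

Volume = 311 g / 1.07 g·cm⁻³ = 290.6542 cm³ = 290654.2 mm³.
Filament cross-section = π × (2.85/2)² = 6.3794 mm².
L = V/A = 290654.2/6.3794 = 45561.37 mm → 45.56 m.

45.56 m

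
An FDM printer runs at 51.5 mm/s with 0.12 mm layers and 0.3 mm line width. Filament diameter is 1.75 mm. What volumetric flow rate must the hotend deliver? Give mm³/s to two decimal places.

1.85

A = 0.12 × 0.3 = 0.036 mm².
Q = v·A = 51.5 × 0.036 = 1.85 mm³/s.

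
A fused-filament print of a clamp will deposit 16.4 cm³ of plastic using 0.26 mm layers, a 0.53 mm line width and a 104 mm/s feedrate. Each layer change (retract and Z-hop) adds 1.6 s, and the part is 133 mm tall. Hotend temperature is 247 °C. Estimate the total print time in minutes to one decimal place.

32.7 minutes

Extrusion cross-section = 0.26 × 0.53, so 0.1378 mm².
Toolpath length = 16.4 cm³ / 0.1378 mm² = 16400 / 0.1378 = 119013.1 mm.
Print-move time = 119013.1 / 104, so 1144.4 s.
Layers = ⌈133/0.26⌉ = 512.
Layer-change overhead = 512 × 1.6 = 819.2 s.
Total = 1144.4 + 819.2 = 1963.6 s = 32.7 minutes.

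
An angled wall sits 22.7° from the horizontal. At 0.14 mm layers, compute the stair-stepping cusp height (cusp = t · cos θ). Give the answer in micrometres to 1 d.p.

129.2 μm

h_c = t·cos θ = 0.14 × 0.9225 = 0.12915 mm (129.2 μm).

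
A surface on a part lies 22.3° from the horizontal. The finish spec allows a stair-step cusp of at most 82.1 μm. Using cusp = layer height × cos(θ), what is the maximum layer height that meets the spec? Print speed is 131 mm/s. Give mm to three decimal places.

Layer height = cusp / cos(22.3°) = 0.0821 / 0.9252 = 0.089 mm.

0.089 mm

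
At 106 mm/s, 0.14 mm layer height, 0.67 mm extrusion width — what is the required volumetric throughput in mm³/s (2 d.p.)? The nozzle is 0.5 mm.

9.94

Bead cross-section = 0.14 × 0.67, so 0.0938 mm².
Volumetric flow = 106 × 0.0938 = 9.94 mm³/s.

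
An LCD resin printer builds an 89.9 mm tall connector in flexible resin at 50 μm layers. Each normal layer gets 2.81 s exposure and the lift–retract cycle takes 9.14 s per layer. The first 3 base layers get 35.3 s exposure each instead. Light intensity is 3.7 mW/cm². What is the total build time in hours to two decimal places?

6.00 hours

Layer count = ceil(89.9 / 0.05) = 1798.
Base layers: 3 × (35.3 + 9.14) → 133.32 s.
Remaining layers = 1795 × (2.81 + 9.14) = 21450.25 s.
Sum: 133.32 + 21450.25 = 21583.57 s → 6.00 hours.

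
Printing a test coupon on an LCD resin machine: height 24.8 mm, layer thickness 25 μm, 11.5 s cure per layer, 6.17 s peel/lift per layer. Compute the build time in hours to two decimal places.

4.87 hours

Layers = ⌈24.8/0.025⌉ = 992.
Each layer takes = 11.5 + 6.17 = 17.67 s.
Build time: 992 × 17.67 s = 17528.64 s, i.e. 4.87 hours.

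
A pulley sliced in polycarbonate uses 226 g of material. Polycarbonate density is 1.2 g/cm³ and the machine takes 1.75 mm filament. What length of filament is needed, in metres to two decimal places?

78.30 m

Volume = 226 g / 1.2 g·cm⁻³ = 188.3333 cm³ = 188333.3 mm³.
Filament cross-section = π × (1.75/2)² = 2.4053 mm².
Length = 188333.3 / 2.4053 = 78299.3 mm = 78.30 m.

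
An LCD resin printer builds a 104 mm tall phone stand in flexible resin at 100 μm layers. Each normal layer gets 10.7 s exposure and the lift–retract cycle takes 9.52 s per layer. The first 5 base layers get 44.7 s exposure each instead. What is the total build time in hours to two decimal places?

5.89 hours

Number of layers: 104 / 0.1 → 1040 (rounded up).
Base layers = 5 × (44.7 + 9.52), so 271.1 s.
Regular layers = 1035 × (10.7 + 9.52), so 20927.7 s.
Total = 271.1 + 20927.7 = 21198.8 s = 5.89 hours.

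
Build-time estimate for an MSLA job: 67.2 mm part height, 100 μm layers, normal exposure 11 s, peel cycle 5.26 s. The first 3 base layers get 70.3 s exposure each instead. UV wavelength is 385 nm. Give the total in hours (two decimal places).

3.08 hours

Layer count = ceil(67.2 / 0.1) = 672.
Base layers: 3 × (70.3 + 5.26) → 226.68 s.
Normal layers: 669 × (11 + 5.26) → 10877.94 s.
Sum: 226.68 + 10877.94 = 11104.62 s → 3.08 hours.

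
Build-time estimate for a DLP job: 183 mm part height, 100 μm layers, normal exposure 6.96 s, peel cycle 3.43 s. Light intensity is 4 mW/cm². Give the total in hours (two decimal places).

Number of layers: 183 / 0.1 → 1830 (rounded up).
Cycle time = 6.96 + 3.43 = 10.39 s.
Build time: 1830 × 10.39 s = 19013.7 s, i.e. 5.28 hours.

5.28 hours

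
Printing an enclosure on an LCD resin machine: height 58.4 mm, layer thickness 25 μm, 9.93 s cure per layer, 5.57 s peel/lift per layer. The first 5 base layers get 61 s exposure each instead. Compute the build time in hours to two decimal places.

Layer count = ceil(58.4 / 0.025) = 2336.
Burn-in layers: 5 × (61 + 5.57) → 332.85 s.
Normal layers: 2331 × (9.93 + 5.57) → 36130.5 s.
Sum: 332.85 + 36130.5 = 36463.35 s → 10.13 hours.

10.13 hours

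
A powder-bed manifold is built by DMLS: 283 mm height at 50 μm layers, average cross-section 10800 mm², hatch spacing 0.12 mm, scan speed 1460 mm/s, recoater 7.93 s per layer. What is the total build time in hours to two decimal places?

Number of layers: 283 / 0.05 → 5660 (rounded up).
Hatch length per layer: 10800 / 0.12 → 90000 mm.
Per-layer scan time = 90000 / 1460, so 61.6438 s.
Time per layer: 61.6438 + 7.93 → 69.5738 s.
5660 layers × 69.5738 s/layer = 393787.708 s, i.e. 109.39 hours.

109.39 hours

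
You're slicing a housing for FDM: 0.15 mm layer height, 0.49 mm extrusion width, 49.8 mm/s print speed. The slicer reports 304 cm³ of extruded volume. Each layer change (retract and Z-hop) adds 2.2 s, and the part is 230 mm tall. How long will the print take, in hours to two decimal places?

Extrusion cross-section = 0.15 × 0.49 = 0.0735 mm².
Path length: 304000 mm³ / 0.0735 mm² → 4136054.4 mm.
Extrusion time = 4136054.4 / 49.8 = 83053.3 s.
Layer count = ceil(230 / 0.15) = 1534.
Non-print overhead: 1534 × 2.2 → 3374.8 s.
Altogether 83053.3 + 3374.8 = 86428.1 s, i.e. 24.01 hours.

24.01 hours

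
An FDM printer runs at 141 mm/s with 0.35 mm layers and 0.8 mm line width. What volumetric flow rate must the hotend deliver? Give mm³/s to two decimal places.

39.48

Extrusion cross-section: 0.35 × 0.8 → 0.28 mm².
Volumetric flow = 141 × 0.28 = 39.48 mm³/s.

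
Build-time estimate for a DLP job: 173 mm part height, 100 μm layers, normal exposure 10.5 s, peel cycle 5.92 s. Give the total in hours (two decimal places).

Layer count = ceil(173 / 0.1) = 1730.
Per-layer time = 10.5 + 5.92 = 16.42 s.
Total = 1730 × 16.42 = 28406.6 s = 7.89 hours.

7.89 hours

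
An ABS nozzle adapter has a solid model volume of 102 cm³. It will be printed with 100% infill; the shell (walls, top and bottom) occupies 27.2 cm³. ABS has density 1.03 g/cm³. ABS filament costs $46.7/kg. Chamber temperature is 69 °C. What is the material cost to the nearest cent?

Interior volume: 102 − 27.2 → 74.8 cm³.
Deposited infill = 1.00 × 74.8 = 74.8 cm³.
Deposited volume = 27.2 + 74.8 = 102 cm³.
Mass = 102 × 1.03 = 105.06 g.
Cost = 105.06 g / 1000 × $46.7/kg = $4.91.

$4.91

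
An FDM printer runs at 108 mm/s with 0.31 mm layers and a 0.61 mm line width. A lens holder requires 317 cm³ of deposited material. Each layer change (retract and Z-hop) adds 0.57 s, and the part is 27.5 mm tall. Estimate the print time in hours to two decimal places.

4.33 hours

Line area: 0.31 × 0.61 → 0.1891 mm².
Toolpath length = 317 cm³ / 0.1891 mm² = 317000 / 0.1891 = 1676361.7 mm.
Extrusion time = 1676361.7 / 108 = 15521.9 s.
Number of layers: 27.5 / 0.31 → 89 (rounded up).
Z-hop total = 89 × 0.57, so 50.73 s.
Total = 15521.9 + 50.73 = 15572.63 s = 4.33 hours.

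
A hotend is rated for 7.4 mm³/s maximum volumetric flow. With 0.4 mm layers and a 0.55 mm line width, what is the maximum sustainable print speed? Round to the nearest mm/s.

Bead cross-section = 0.4 × 0.55, so 0.22 mm².
Max speed = 7.4 / 0.22 = 33.64 ≈ 34 mm/s.

34 mm/s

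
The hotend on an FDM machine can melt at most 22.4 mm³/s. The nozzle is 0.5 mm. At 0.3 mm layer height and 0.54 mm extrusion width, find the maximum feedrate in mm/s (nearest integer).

Extrusion cross-section: 0.3 × 0.54 → 0.162 mm².
v_max = Q/A = 22.4/0.162 = 138.27 mm/s → 138 mm/s.

138 mm/s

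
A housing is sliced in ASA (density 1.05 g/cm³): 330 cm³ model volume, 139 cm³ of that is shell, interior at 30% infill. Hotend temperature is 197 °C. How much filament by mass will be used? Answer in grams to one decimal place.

Volume inside the shell = 330 − 139, so 191 cm³.
Deposited infill: 0.30 × 191 → 57.3 cm³.
Deposited volume: 139 + 57.3 → 196.3 cm³.
Mass: 196.3 × 1.05 → 206.115 g.

206.1 g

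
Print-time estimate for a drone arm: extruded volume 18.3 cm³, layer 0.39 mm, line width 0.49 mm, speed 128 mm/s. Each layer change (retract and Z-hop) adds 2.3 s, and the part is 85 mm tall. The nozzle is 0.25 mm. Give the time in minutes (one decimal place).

20.8 minutes

Line area = 0.39 × 0.49 = 0.1911 mm².
Toolpath length = 18.3 cm³ / 0.1911 mm² = 18300 / 0.1911 = 95761.4 mm.
Extrusion time = 95761.4 / 128, so 748.1 s.
Number of layers: 85 / 0.39 → 218 (rounded up).
Z-hop total = 218 × 2.3, so 501.4 s.
Altogether 748.1 + 501.4 = 1249.5 s, i.e. 20.8 minutes.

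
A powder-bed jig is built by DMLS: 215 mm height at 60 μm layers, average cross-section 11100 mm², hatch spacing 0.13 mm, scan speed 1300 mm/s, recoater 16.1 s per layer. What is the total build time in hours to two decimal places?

Layer count = ceil(215 / 0.06) = 3584.
Scan path per layer: 11100 / 0.13 → 85384.6 mm.
Per-layer scan time = 85384.6 / 1300, so 65.6805 s.
Layer cycle = 65.6805 + 16.1 = 81.7805 s.
Total: 3584 × 81.7805 s = 293101.312 s → 81.42 hours.

81.42 hours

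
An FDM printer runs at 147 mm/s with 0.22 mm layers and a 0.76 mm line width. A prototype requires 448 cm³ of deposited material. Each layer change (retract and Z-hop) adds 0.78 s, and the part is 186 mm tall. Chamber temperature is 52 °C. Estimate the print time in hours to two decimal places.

Line area: 0.22 × 0.76 → 0.1672 mm².
Toolpath length = 448 cm³ / 0.1672 mm² = 448000 / 0.1672 = 2679425.8 mm.
Extrusion time = 2679425.8 / 147, so 18227.4 s.
Layers = ⌈186/0.22⌉ = 846.
Z-hop total: 846 × 0.78 → 659.88 s.
Altogether 18227.4 + 659.88 = 18887.28 s, i.e. 5.25 hours.

5.25 hours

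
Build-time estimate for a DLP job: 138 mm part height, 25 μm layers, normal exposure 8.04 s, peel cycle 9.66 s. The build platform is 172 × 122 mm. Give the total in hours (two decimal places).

27.14 hours

Number of layers: 138 / 0.025 → 5520 (rounded up).
Cycle time = 8.04 + 9.66, so 17.7 s.
Build time: 5520 × 17.7 s = 97704 s, i.e. 27.14 hours.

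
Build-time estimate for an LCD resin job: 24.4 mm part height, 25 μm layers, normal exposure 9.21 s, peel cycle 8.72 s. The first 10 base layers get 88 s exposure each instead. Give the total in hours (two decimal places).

Layers = ⌈24.4/0.025⌉ = 976.
Bottom layers: 10 × (88 + 8.72) → 967.2 s.
Regular layers = 966 × (9.21 + 8.72) = 17320.38 s.
Total = 967.2 + 17320.38 = 18287.58 s = 5.08 hours.

5.08 hours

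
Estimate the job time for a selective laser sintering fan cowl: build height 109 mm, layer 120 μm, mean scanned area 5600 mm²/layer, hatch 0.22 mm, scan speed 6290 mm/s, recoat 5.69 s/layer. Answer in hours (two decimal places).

2.46 hours

Layers = ⌈109/0.12⌉ = 909.
Scan path per layer = 5600 / 0.22, so 25454.5 mm.
Laser time per layer: 25454.5 / 6290 → 4.0468 s.
Time per layer = 4.0468 + 5.69, so 9.7368 s.
Build time = 909 × 9.7368 = 8850.7512 s = 2.46 hours.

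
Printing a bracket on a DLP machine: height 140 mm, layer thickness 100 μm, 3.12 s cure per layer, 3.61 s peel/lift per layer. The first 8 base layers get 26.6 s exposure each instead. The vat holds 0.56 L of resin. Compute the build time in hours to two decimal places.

2.67 hours

Layer count = ceil(140 / 0.1) = 1400.
Burn-in layers: 8 × (26.6 + 3.61) → 241.68 s.
Normal layers = 1392 × (3.12 + 3.61), so 9368.16 s.
Total = 241.68 + 9368.16 = 9609.84 s = 2.67 hours.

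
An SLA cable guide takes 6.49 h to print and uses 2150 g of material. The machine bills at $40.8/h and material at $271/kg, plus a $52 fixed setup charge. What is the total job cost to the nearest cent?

Machine cost: 40.8 × 6.49 → $264.792.
Material cost = 271 × 2150/1000, so $582.65.
Total = 264.792 + 582.65 + 52 = 899.442 ≈ $899.44.

$899.44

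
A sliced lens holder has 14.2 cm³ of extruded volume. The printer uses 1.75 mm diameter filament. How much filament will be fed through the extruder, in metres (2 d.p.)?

A = π r² = π × 0.875² = 2.4053 mm².
L = 14200 mm³ / 2.4053 mm² = 5903.63 mm, i.e. 5.90 m.

5.90 m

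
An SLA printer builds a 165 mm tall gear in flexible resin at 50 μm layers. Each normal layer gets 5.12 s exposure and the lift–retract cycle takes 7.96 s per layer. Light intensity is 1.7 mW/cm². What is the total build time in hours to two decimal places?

11.99 hours

Layer count = ceil(165 / 0.05) = 3300.
Cycle time = 5.12 + 7.96 = 13.08 s.
Total = 3300 × 13.08 = 43164 s = 11.99 hours.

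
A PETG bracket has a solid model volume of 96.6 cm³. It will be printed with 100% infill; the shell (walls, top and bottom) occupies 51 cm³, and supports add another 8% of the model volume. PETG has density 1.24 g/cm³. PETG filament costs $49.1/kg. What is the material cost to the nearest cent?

Interior volume = 96.6 − 51, so 45.6 cm³.
Deposited infill: 1.00 × 45.6 → 45.6 cm³.
Support = 0.08 × 96.6 = 7.728 cm³.
Deposited volume = 51 + 45.6 + 7.728 = 104.328 cm³.
Mass = 104.328 × 1.24, so 129.36672 g.
At $49.1/kg: 129.36672/1000 × 49.1 = $6.35.

$6.35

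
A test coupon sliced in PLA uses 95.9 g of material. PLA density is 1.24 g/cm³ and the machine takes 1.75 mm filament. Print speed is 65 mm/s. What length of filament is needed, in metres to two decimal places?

Extruded volume: 95.9/1.24 = 77.3387 cm³ (77338.7 mm³).
Cross-section of 1.75 mm filament: π·(1.75/2)² = 2.4053 mm².
Length = 77338.7 / 2.4053 = 32153.45 mm = 32.15 m.

32.15 m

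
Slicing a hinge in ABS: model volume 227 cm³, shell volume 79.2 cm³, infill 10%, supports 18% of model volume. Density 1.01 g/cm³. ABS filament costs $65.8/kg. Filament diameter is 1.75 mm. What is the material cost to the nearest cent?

Interior volume = 227 − 79.2 = 147.8 cm³.
Infill volume = 0.10 × 147.8, so 14.78 cm³.
Support = 0.18 × 227, so 40.86 cm³.
Deposited volume = 79.2 + 14.78 + 40.86 = 134.84 cm³.
Mass = 134.84 × 1.01, so 136.1884 g.
At $65.8/kg: 136.1884/1000 × 65.8 = $8.96.

$8.96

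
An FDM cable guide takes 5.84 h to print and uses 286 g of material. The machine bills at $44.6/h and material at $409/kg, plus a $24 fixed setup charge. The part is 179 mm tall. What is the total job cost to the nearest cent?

$401.44

Machine cost = 44.6 × 5.84, so $260.464.
Material cost = 409 × 286/1000, so $116.974.
Adding setup: 260.464 + 116.974 + 24 → 401.438 ≈ $401.44.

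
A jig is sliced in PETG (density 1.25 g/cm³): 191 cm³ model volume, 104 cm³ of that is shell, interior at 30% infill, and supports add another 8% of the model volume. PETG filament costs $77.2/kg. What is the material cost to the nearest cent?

$14.03

Volume inside the shell = 191 − 104 = 87 cm³.
Infill volume = 0.30 × 87 = 26.1 cm³.
Support: 0.08 × 191 → 15.28 cm³.
Total printed volume: 104 + 26.1 + 15.28 → 145.38 cm³.
Mass = 145.38 × 1.25, so 181.725 g.
Cost = 181.725 g / 1000 × $77.2/kg = $14.03.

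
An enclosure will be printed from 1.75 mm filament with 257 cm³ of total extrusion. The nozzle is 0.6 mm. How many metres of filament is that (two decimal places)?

106.85 m

A = π r² = π × 0.875² = 2.4053 mm².
Length = 257 cm³ / 2.4053 mm² = 257000 / 2.4053 = 106847.38 mm = 106.85 m.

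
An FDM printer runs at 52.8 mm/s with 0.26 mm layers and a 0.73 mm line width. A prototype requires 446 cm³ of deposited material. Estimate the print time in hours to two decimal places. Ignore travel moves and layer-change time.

Line area = 0.26 × 0.73, so 0.1898 mm².
Toolpath length = 446 cm³ / 0.1898 mm² = 446000 / 0.1898 = 2349841.9 mm.
Print-move time = 2349841.9 / 52.8 = 44504.6 s.
That's 44504.6 s → 12.36 hours.

12.36 hours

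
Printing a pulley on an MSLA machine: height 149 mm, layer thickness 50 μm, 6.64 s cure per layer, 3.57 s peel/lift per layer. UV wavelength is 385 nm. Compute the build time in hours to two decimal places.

8.45 hours

Number of layers: 149 / 0.05 → 2980 (rounded up).
Per-layer time = 6.64 + 3.57, so 10.21 s.
Build time: 2980 × 10.21 s = 30425.8 s, i.e. 8.45 hours.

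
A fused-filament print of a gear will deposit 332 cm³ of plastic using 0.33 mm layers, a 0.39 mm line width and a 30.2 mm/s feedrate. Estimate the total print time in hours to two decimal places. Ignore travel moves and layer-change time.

23.73 hours

Extrusion cross-section = 0.33 × 0.39, so 0.1287 mm².
Path length: 332000 mm³ / 0.1287 mm² → 2579642.6 mm.
Print-move time = 2579642.6 / 30.2 = 85418.6 s.
85418.6 s = 23.73 hours.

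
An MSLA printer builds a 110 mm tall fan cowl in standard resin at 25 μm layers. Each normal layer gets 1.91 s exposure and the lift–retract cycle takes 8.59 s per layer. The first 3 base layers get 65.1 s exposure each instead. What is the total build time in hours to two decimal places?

Number of layers: 110 / 0.025 → 4400 (rounded up).
Burn-in layers: 3 × (65.1 + 8.59) → 221.07 s.
Normal layers = 4397 × (1.91 + 8.59) = 46168.5 s.
Total = 221.07 + 46168.5 = 46389.57 s = 12.89 hours.

12.89 hours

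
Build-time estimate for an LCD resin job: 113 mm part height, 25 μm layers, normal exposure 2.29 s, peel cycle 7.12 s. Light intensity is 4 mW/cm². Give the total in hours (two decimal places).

Number of layers: 113 / 0.025 → 4520 (rounded up).
Per-layer time = 2.29 + 7.12, so 9.41 s.
Total = 4520 × 9.41 = 42533.2 s = 11.81 hours.

11.81 hours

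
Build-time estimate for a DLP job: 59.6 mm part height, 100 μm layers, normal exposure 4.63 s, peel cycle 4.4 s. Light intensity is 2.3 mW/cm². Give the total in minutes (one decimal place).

Number of layers: 59.6 / 0.1 → 596 (rounded up).
Cycle time = 4.63 + 4.4, so 9.03 s.
Total = 596 × 9.03 = 5381.88 s = 89.7 minutes.

89.7 minutes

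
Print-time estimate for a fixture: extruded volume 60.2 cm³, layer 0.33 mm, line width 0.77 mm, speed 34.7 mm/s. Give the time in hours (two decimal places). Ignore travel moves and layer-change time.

Extrusion cross-section = 0.33 × 0.77 = 0.2541 mm².
Total extruded path = 60200/0.2541 = 236914.6 mm.
Extrusion time = 236914.6 / 34.7 = 6827.5 s.
6827.5 s = 1.90 hours.

1.90 hours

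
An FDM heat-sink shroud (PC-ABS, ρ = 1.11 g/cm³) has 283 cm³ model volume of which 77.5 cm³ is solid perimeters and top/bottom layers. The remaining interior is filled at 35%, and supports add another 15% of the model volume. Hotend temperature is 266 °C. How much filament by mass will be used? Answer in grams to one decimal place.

Infill region: 283 − 77.5 → 205.5 cm³.
Deposited infill = 0.35 × 205.5, so 71.925 cm³.
Support = 0.15 × 283, so 42.45 cm³.
Deposited volume: 77.5 + 71.925 + 42.45 → 191.875 cm³.
Mass = 191.875 × 1.11 = 212.98125 g.

213.0 g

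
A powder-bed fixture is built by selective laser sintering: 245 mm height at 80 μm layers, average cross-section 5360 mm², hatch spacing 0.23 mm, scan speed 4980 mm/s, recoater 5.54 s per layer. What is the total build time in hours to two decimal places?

Number of layers: 245 / 0.08 → 3063 (rounded up).
Per-layer scan distance = 5360 / 0.23 = 23304.3 mm.
Laser time per layer = 23304.3 / 4980, so 4.6796 s.
Time per layer = 4.6796 + 5.54 = 10.2196 s.
Total: 3063 × 10.2196 s = 31302.6348 s → 8.70 hours.

8.70 hours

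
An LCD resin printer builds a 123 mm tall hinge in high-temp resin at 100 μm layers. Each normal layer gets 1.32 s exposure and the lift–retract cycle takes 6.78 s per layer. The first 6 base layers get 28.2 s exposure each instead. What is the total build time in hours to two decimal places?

Layer count = ceil(123 / 0.1) = 1230.
Base layers: 6 × (28.2 + 6.78) → 209.88 s.
Normal layers = 1224 × (1.32 + 6.78), so 9914.4 s.
Sum: 209.88 + 9914.4 = 10124.28 s → 2.81 hours.

2.81 hours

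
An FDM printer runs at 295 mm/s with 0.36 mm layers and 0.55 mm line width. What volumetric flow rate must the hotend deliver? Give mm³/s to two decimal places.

A = 0.36 × 0.55, so 0.198 mm².
Volumetric flow = 295 × 0.198 = 58.41 mm³/s.

58.41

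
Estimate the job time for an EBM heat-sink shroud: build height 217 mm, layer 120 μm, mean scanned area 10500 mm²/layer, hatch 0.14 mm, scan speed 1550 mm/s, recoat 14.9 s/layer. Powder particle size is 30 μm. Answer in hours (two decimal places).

Layer count = ceil(217 / 0.12) = 1809.
Hatch length per layer = 10500 / 0.14 = 75000 mm.
Beam time per layer: 75000 / 1550 → 48.3871 s.
Per-layer time = 48.3871 + 14.9 = 63.2871 s.
Total: 1809 × 63.2871 s = 114486.3639 s → 31.80 hours.

31.80 hours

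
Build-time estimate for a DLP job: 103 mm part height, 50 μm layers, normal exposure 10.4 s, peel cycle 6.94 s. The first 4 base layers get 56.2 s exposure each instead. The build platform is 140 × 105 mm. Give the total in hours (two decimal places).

9.97 hours

Layers = ⌈103/0.05⌉ = 2060.
Burn-in layers = 4 × (56.2 + 6.94) = 252.56 s.
Normal layers = 2056 × (10.4 + 6.94) = 35651.04 s.
Total = 252.56 + 35651.04 = 35903.6 s = 9.97 hours.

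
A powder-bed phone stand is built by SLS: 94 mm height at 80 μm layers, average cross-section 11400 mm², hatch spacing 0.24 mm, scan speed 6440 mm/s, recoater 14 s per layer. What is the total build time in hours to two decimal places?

Number of layers: 94 / 0.08 → 1175 (rounded up).
Per-layer scan distance = 11400 / 0.24, so 47500 mm.
Laser time per layer = 47500 / 6440 = 7.3758 s.
Layer cycle = 7.3758 + 14, so 21.3758 s.
1175 layers × 21.3758 s/layer = 25116.565 s, i.e. 6.98 hours.

6.98 hours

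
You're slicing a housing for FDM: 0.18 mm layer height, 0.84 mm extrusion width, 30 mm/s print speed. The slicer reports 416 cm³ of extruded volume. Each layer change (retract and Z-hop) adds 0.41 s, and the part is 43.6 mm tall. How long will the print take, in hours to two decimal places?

25.50 hours

Bead cross-section: 0.18 × 0.84 → 0.1512 mm².
Path length: 416000 mm³ / 0.1512 mm² → 2751322.8 mm.
Time extruding = 2751322.8 / 30, so 91710.8 s.
Layer count = ceil(43.6 / 0.18) = 243.
Non-print overhead = 243 × 0.41 = 99.63 s.
Altogether 91710.8 + 99.63 = 91810.43 s, i.e. 25.50 hours.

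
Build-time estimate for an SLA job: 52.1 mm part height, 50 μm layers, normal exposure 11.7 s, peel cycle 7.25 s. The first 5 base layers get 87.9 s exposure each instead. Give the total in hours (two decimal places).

5.59 hours

Layers = ⌈52.1/0.05⌉ = 1042.
Bottom layers = 5 × (87.9 + 7.25) = 475.75 s.
Normal layers = 1037 × (11.7 + 7.25), so 19651.15 s.
Total = 475.75 + 19651.15 = 20126.9 s = 5.59 hours.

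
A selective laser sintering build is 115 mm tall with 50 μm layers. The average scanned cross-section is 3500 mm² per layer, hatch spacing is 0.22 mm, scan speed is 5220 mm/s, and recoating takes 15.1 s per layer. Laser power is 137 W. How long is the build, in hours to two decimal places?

11.59 hours

Layer count = ceil(115 / 0.05) = 2300.
Scan path per layer: 3500 / 0.22 → 15909.1 mm.
Per-layer scan time: 15909.1 / 5220 → 3.0477 s.
Time per layer = 3.0477 + 15.1, so 18.1477 s.
2300 layers × 18.1477 s/layer = 41739.71 s, i.e. 11.59 hours.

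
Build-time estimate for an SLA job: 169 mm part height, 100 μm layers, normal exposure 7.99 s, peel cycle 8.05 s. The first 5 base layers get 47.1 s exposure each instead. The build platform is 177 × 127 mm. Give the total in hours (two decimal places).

7.58 hours

Number of layers: 169 / 0.1 → 1690 (rounded up).
Burn-in layers: 5 × (47.1 + 8.05) → 275.75 s.
Regular layers: 1685 × (7.99 + 8.05) → 27027.4 s.
Sum: 275.75 + 27027.4 = 27303.15 s → 7.58 hours.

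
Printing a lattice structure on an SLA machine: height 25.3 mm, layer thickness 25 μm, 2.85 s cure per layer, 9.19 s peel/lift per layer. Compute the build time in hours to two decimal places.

Number of layers: 25.3 / 0.025 → 1012 (rounded up).
Per-layer time = 2.85 + 9.19 = 12.04 s.
Total = 1012 × 12.04 = 12184.48 s = 3.38 hours.

3.38 hours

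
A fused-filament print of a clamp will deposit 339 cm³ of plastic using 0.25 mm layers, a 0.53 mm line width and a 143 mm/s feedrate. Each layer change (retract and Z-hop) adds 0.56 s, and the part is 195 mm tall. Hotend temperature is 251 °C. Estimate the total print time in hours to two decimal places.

Extrusion cross-section = 0.25 × 0.53 = 0.1325 mm².
Path length: 339000 mm³ / 0.1325 mm² → 2558490.6 mm.
Print-move time = 2558490.6 / 143 = 17891.5 s.
Layers = ⌈195/0.25⌉ = 780.
Z-hop total: 780 × 0.56 → 436.8 s.
Altogether 17891.5 + 436.8 = 18328.3 s, i.e. 5.09 hours.

5.09 hours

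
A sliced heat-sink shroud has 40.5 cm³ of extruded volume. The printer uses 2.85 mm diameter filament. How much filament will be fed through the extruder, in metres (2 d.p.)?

Filament cross-section = π × (2.85/2)² = 6.3794 mm².
L = 40500 mm³ / 6.3794 mm² = 6348.56 mm, i.e. 6.35 m.

6.35 m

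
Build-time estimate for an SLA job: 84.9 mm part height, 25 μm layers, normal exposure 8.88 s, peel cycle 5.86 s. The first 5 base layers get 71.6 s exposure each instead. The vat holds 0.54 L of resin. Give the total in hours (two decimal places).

Number of layers: 84.9 / 0.025 → 3396 (rounded up).
Base layers = 5 × (71.6 + 5.86), so 387.3 s.
Regular layers = 3391 × (8.88 + 5.86), so 49983.34 s.
Sum: 387.3 + 49983.34 = 50370.64 s → 13.99 hours.

13.99 hours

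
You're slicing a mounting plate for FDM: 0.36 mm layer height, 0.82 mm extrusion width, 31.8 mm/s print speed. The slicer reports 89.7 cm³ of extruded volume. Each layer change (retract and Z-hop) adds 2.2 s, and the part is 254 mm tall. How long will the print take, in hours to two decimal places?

3.09 hours

Line area: 0.36 × 0.82 → 0.2952 mm².
Total extruded path = 89700/0.2952 = 303861.8 mm.
Time extruding = 303861.8 / 31.8, so 9555.4 s.
Number of layers: 254 / 0.36 → 706 (rounded up).
Non-print overhead = 706 × 2.2, so 1553.2 s.
Total = 9555.4 + 1553.2 = 11108.6 s = 3.09 hours.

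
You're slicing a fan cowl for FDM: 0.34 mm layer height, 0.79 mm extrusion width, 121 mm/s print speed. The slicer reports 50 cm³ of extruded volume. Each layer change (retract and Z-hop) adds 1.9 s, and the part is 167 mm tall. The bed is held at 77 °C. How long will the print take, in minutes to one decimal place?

41.2 minutes

Extrusion cross-section: 0.34 × 0.79 → 0.2686 mm².
Toolpath length = 50 cm³ / 0.2686 mm² = 50000 / 0.2686 = 186150.4 mm.
Print-move time: 186150.4 / 121 → 1538.4 s.
Layers = ⌈167/0.34⌉ = 492.
Non-print overhead = 492 × 1.9 = 934.8 s.
Total = 1538.4 + 934.8 = 2473.2 s = 41.2 minutes.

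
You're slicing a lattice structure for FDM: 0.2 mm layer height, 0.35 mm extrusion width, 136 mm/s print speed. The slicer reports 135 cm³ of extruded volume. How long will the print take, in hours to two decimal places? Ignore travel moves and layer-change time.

3.94 hours

Bead cross-section = 0.2 × 0.35 = 0.07 mm².
Toolpath length = 135 cm³ / 0.07 mm² = 135000 / 0.07 = 1928571.4 mm.
Print-move time = 1928571.4 / 136 = 14180.7 s.
That's 14180.7 s → 3.94 hours.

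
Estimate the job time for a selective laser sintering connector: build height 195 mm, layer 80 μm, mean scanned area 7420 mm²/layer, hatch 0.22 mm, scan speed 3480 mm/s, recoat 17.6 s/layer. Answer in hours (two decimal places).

18.48 hours

Number of layers: 195 / 0.08 → 2438 (rounded up).
Hatch length per layer = 7420 / 0.22 = 33727.3 mm.
Scan time per layer = 33727.3 / 3480 = 9.6918 s.
Per-layer time = 9.6918 + 17.6, so 27.2918 s.
Build time = 2438 × 27.2918 = 66537.4084 s = 18.48 hours.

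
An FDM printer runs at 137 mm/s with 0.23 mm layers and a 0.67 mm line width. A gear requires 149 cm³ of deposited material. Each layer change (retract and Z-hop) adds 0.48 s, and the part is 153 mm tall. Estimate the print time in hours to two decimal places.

2.05 hours

Bead cross-section = 0.23 × 0.67 = 0.1541 mm².
Total extruded path = 149000/0.1541 = 966904.6 mm.
Print-move time = 966904.6 / 137, so 7057.7 s.
Number of layers: 153 / 0.23 → 666 (rounded up).
Non-print overhead = 666 × 0.48, so 319.68 s.
Altogether 7057.7 + 319.68 = 7377.38 s, i.e. 2.05 hours.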